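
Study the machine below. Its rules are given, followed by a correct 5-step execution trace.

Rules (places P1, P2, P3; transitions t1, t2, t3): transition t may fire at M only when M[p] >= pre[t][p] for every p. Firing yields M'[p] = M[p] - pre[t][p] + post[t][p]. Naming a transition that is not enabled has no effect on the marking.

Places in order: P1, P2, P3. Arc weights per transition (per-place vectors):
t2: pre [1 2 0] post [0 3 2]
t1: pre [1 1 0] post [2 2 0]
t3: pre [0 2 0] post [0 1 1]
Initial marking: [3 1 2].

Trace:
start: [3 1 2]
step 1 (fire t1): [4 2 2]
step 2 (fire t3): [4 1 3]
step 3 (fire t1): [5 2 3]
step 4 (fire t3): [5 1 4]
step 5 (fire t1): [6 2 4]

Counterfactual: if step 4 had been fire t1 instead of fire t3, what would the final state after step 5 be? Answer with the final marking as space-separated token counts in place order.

7 4 3

(re-executing from step 4 with the substitution; state before step 4: [5 2 3])
step 4 (fire t1): [6 3 3]
step 5 (fire t1): [7 4 3]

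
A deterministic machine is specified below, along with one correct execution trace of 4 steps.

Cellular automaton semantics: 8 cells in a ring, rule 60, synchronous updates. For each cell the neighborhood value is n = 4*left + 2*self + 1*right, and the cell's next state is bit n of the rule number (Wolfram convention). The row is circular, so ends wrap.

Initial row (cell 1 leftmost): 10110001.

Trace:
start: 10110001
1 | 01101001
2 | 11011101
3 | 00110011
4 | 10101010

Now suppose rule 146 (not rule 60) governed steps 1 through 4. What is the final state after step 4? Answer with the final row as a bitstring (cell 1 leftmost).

(re-executing steps 1..4 under rule 146; state before step 1: 10110001)
1 | 00001010
2 | 00010001
3 | 10101010
4 | 00000000

00000000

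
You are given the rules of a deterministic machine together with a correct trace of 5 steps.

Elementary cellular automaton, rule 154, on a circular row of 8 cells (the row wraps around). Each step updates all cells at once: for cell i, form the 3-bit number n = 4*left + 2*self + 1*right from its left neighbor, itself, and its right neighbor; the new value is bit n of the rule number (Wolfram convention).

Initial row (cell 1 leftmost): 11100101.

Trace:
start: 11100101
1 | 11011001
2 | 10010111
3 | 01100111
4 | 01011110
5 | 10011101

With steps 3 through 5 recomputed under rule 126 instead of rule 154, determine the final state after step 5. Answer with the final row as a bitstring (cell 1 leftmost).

(re-executing steps 3..5 under rule 126; state before step 3: 10010111)
3 | 11111100
4 | 10000111
5 | 11001100

11001100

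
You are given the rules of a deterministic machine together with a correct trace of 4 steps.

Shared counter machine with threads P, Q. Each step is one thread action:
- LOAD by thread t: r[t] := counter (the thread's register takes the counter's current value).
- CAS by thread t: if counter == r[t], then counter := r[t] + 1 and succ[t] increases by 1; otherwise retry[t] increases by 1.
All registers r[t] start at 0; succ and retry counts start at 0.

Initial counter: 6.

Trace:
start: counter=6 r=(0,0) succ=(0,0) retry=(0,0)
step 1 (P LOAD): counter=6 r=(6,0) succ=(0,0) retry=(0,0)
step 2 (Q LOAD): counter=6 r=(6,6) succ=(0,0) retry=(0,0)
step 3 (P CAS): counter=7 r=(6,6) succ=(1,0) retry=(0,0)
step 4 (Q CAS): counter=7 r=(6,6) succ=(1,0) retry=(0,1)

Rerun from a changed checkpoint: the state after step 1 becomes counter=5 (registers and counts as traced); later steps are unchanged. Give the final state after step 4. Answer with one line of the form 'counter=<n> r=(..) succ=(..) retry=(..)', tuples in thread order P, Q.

counter=6 r=(6,5) succ=(0,1) retry=(1,0)

state after step 1 := counter=5 r=(6,0) succ=(0,0) retry=(0,0)
step 2 (Q LOAD): counter=5 r=(6,5) succ=(0,0) retry=(0,0)
step 3 (P CAS): counter=5 r=(6,5) succ=(0,0) retry=(1,0)
step 4 (Q CAS): counter=6 r=(6,5) succ=(0,1) retry=(1,0)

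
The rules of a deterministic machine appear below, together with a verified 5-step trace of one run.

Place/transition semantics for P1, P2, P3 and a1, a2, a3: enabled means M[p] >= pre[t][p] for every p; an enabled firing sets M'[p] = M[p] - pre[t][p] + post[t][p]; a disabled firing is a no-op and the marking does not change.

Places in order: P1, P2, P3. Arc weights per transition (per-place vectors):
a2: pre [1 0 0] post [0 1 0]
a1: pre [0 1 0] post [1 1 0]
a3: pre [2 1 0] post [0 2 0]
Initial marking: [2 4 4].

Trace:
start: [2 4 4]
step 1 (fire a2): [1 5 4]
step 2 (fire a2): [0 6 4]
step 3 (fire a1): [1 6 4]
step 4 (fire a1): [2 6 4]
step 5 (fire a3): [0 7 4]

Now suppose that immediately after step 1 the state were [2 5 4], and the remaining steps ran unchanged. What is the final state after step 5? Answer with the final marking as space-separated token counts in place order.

1 7 4

state after step 1 := [2 5 4]
step 2 (fire a2): [1 6 4]
step 3 (fire a1): [2 6 4]
step 4 (fire a1): [3 6 4]
step 5 (fire a3): [1 7 4]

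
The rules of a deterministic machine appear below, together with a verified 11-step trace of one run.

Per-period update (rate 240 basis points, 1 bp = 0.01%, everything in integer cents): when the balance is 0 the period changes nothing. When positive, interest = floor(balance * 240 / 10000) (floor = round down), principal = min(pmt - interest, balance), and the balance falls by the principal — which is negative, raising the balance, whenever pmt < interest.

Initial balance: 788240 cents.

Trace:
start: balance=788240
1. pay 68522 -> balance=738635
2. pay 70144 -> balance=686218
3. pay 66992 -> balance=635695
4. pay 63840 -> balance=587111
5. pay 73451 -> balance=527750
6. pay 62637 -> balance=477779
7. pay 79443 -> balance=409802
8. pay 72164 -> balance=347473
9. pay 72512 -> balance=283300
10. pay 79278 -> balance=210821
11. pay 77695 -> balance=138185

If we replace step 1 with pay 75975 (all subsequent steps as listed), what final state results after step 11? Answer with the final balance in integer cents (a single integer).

(re-executing from step 1 with the substitution; state before step 1: balance=788240)
1. pay 75975 -> balance=731182
2. pay 70144 -> balance=678586
3. pay 66992 -> balance=627880
4. pay 63840 -> balance=579109
5. pay 73451 -> balance=519556
6. pay 62637 -> balance=469388
7. pay 79443 -> balance=401210
8. pay 72164 -> balance=338675
9. pay 72512 -> balance=274291
10. pay 79278 -> balance=201595
11. pay 77695 -> balance=128738

128738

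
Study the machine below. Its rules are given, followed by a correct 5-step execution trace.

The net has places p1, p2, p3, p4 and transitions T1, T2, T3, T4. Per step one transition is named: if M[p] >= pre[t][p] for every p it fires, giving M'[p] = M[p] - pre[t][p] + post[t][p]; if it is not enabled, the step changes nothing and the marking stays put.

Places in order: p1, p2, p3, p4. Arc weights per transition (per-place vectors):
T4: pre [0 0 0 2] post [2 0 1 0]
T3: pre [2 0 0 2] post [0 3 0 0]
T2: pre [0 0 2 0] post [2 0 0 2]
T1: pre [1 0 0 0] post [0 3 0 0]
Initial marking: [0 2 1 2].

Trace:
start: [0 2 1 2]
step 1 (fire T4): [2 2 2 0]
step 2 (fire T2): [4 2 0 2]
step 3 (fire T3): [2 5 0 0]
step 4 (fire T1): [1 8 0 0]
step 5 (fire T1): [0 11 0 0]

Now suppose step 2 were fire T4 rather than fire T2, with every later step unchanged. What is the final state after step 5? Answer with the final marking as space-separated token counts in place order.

(re-executing from step 2 with the substitution; state before step 2: [2 2 2 0])
step 2 (fire T4): [2 2 2 0]
step 3 (fire T3): [2 2 2 0]
step 4 (fire T1): [1 5 2 0]
step 5 (fire T1): [0 8 2 0]

0 8 2 0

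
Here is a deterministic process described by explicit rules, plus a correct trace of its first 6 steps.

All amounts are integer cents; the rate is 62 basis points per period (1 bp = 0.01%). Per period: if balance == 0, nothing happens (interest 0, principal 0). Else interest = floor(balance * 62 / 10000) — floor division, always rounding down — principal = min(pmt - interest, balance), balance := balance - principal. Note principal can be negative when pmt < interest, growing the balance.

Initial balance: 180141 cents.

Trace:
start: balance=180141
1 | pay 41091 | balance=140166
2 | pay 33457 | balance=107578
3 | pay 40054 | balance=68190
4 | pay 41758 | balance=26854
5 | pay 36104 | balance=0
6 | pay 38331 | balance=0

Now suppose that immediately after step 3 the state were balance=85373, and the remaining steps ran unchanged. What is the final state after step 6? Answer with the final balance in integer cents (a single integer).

state after step 3 := balance=85373
4 | pay 41758 | balance=44144
5 | pay 36104 | balance=8313
6 | pay 38331 | balance=0

0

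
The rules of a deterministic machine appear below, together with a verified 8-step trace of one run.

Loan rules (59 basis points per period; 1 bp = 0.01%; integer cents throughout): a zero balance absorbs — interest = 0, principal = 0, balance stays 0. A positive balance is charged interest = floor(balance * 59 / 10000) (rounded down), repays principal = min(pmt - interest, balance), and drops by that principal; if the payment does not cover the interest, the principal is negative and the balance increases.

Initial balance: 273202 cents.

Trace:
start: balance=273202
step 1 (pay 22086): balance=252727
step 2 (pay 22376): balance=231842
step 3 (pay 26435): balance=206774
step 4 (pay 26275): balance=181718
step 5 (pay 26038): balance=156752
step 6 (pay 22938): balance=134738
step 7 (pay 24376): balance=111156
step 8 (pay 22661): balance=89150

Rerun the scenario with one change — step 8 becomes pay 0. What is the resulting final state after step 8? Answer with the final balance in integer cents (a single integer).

(re-executing from step 8 with the substitution; state before step 8: balance=111156)
step 8 (pay 0): balance=111811

111811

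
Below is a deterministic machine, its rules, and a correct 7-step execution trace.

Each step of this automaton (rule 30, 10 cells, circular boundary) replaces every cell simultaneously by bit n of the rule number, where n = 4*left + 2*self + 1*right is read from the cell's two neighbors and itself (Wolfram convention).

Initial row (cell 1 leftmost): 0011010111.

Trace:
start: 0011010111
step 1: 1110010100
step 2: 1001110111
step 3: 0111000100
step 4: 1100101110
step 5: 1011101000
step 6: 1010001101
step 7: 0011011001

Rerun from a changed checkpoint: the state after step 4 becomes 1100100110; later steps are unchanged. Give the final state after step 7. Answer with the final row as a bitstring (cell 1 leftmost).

0011000110

state after step 4 := 1100100110
step 5: 1011111100
step 6: 1010000011
step 7: 0011000110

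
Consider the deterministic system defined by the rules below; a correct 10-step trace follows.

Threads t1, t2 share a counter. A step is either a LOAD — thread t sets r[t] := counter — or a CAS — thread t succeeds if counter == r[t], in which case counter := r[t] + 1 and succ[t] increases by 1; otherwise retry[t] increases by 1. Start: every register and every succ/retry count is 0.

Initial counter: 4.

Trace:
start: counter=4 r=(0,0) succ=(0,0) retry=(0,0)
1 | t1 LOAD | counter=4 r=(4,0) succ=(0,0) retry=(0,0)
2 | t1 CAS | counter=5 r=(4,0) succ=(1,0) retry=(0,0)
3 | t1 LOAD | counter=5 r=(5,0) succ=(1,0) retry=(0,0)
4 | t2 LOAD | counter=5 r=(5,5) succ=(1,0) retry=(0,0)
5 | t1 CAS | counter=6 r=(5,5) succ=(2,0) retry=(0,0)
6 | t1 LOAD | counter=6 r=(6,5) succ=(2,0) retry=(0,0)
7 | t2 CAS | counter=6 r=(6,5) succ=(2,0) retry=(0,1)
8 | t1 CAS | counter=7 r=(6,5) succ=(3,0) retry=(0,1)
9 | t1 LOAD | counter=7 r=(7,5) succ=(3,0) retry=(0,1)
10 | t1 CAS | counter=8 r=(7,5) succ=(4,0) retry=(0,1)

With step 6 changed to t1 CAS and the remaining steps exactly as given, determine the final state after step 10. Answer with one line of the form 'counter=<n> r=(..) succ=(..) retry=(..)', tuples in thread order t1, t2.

counter=7 r=(6,5) succ=(3,0) retry=(2,1)

(re-executing from step 6 with the substitution; state before step 6: counter=6 r=(5,5) succ=(2,0) retry=(0,0))
6 | t1 CAS | counter=6 r=(5,5) succ=(2,0) retry=(1,0)
7 | t2 CAS | counter=6 r=(5,5) succ=(2,0) retry=(1,1)
8 | t1 CAS | counter=6 r=(5,5) succ=(2,0) retry=(2,1)
9 | t1 LOAD | counter=6 r=(6,5) succ=(2,0) retry=(2,1)
10 | t1 CAS | counter=7 r=(6,5) succ=(3,0) retry=(2,1)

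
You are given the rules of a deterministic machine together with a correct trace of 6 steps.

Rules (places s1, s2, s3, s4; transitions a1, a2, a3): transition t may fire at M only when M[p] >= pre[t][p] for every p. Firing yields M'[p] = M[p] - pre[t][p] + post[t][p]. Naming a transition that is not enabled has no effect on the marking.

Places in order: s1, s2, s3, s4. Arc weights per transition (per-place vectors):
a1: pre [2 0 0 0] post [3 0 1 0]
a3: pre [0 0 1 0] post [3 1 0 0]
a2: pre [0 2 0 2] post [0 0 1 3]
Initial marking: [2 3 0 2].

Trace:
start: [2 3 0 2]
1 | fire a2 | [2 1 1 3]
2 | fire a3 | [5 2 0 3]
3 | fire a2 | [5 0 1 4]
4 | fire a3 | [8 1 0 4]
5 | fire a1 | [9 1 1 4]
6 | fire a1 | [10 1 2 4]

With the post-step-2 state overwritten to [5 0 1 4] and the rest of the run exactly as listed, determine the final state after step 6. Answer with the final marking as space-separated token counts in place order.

state after step 2 := [5 0 1 4]
3 | fire a2 | [5 0 1 4]
4 | fire a3 | [8 1 0 4]
5 | fire a1 | [9 1 1 4]
6 | fire a1 | [10 1 2 4]

10 1 2 4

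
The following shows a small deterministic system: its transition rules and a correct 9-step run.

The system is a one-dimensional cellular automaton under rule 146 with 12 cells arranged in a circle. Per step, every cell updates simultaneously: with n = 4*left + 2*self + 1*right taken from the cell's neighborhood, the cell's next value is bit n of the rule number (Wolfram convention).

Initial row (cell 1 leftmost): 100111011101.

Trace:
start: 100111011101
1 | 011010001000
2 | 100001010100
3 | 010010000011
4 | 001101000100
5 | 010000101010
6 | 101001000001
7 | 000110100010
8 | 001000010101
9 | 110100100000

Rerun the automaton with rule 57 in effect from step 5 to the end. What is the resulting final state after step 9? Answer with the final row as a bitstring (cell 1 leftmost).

(re-executing steps 5..9 under rule 57; state before step 5: 001101000100)
5 | 101010110011
6 | 010101101010
7 | 001011010101
8 | 100110101010
9 | 010101010101

010101010101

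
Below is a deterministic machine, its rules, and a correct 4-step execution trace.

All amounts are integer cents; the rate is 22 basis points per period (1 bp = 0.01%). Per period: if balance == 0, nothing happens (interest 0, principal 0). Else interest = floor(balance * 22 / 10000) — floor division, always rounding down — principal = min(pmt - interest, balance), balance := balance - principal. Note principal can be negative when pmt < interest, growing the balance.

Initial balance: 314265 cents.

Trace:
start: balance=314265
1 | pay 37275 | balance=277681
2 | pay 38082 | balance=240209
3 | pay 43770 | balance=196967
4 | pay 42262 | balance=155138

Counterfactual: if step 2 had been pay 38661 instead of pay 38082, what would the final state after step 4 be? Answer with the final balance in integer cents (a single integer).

154557

(re-executing from step 2 with the substitution; state before step 2: balance=277681)
2 | pay 38661 | balance=239630
3 | pay 43770 | balance=196387
4 | pay 42262 | balance=154557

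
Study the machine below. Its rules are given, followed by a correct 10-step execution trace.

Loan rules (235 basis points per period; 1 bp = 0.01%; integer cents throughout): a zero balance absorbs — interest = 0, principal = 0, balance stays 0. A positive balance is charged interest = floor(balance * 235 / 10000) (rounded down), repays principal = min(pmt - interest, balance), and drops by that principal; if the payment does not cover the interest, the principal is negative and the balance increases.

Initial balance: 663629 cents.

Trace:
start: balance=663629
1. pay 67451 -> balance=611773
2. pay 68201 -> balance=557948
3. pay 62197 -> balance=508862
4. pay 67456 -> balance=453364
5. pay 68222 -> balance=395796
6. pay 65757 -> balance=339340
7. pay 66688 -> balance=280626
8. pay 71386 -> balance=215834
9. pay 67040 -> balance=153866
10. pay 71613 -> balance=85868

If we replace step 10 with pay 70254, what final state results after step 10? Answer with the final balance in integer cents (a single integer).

87227

(re-executing from step 10 with the substitution; state before step 10: balance=153866)
10. pay 70254 -> balance=87227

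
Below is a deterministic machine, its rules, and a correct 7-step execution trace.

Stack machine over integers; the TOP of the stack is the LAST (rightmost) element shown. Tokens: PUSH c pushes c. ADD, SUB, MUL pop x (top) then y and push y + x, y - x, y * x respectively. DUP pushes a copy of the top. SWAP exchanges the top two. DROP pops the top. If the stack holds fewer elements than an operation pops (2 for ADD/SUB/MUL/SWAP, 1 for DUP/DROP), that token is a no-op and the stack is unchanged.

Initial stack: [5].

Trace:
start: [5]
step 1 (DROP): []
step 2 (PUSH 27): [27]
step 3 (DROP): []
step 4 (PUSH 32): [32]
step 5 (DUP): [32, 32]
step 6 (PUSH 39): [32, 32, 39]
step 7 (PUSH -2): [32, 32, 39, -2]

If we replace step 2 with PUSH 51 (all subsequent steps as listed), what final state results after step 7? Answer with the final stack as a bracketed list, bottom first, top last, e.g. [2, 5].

(re-executing from step 2 with the substitution; state before step 2: [])
step 2 (PUSH 51): [51]
step 3 (DROP): []
step 4 (PUSH 32): [32]
step 5 (DUP): [32, 32]
step 6 (PUSH 39): [32, 32, 39]
step 7 (PUSH -2): [32, 32, 39, -2]

[32, 32, 39, -2]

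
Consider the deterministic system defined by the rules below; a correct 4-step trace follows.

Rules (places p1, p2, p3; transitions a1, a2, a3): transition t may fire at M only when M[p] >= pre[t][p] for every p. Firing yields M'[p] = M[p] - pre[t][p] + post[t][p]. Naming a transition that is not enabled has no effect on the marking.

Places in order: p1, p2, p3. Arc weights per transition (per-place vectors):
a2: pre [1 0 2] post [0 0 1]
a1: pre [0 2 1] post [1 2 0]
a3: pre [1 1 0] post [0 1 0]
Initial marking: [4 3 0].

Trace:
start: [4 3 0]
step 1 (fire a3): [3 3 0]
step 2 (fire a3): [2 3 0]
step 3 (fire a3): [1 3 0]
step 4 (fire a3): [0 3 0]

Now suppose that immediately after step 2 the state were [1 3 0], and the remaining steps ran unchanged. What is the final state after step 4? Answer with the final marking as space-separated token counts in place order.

0 3 0

state after step 2 := [1 3 0]
step 3 (fire a3): [0 3 0]
step 4 (fire a3): [0 3 0]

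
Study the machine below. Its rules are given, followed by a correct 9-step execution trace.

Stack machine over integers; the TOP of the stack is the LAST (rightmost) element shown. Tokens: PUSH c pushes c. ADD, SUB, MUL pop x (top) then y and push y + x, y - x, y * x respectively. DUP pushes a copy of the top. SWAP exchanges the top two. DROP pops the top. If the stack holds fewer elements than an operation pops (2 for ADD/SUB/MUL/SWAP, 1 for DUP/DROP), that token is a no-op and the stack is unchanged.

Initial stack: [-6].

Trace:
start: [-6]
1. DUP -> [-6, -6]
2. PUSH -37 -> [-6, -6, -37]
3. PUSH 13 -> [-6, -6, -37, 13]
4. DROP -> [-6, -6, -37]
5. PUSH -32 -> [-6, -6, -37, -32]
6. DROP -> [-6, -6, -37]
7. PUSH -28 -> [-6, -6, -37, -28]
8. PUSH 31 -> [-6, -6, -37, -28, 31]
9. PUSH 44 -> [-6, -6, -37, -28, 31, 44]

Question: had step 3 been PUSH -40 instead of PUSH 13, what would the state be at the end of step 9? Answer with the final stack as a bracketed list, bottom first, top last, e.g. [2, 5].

(re-executing from step 3 with the substitution; state before step 3: [-6, -6, -37])
3. PUSH -40 -> [-6, -6, -37, -40]
4. DROP -> [-6, -6, -37]
5. PUSH -32 -> [-6, -6, -37, -32]
6. DROP -> [-6, -6, -37]
7. PUSH -28 -> [-6, -6, -37, -28]
8. PUSH 31 -> [-6, -6, -37, -28, 31]
9. PUSH 44 -> [-6, -6, -37, -28, 31, 44]

[-6, -6, -37, -28, 31, 44]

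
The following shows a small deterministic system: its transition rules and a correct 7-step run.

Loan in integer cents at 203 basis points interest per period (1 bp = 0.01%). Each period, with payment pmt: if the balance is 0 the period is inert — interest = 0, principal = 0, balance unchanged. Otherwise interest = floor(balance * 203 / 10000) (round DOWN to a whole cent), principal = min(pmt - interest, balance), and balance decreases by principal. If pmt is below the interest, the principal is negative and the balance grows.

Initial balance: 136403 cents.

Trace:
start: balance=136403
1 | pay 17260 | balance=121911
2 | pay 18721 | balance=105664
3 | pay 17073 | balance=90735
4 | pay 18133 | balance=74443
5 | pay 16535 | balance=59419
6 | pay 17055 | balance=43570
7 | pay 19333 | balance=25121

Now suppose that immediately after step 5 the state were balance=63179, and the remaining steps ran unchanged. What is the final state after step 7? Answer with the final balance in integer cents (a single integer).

29035

state after step 5 := balance=63179
6 | pay 17055 | balance=47406
7 | pay 19333 | balance=29035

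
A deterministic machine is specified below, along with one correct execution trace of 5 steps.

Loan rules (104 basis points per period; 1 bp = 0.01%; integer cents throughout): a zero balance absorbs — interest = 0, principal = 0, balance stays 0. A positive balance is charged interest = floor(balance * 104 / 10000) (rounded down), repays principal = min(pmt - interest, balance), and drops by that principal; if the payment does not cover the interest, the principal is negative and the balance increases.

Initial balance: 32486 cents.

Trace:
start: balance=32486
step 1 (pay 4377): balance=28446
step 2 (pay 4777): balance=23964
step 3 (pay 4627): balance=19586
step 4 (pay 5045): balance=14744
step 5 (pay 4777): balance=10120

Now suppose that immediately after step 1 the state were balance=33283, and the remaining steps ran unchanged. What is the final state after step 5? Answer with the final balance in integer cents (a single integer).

15163

state after step 1 := balance=33283
step 2 (pay 4777): balance=28852
step 3 (pay 4627): balance=24525
step 4 (pay 5045): balance=19735
step 5 (pay 4777): balance=15163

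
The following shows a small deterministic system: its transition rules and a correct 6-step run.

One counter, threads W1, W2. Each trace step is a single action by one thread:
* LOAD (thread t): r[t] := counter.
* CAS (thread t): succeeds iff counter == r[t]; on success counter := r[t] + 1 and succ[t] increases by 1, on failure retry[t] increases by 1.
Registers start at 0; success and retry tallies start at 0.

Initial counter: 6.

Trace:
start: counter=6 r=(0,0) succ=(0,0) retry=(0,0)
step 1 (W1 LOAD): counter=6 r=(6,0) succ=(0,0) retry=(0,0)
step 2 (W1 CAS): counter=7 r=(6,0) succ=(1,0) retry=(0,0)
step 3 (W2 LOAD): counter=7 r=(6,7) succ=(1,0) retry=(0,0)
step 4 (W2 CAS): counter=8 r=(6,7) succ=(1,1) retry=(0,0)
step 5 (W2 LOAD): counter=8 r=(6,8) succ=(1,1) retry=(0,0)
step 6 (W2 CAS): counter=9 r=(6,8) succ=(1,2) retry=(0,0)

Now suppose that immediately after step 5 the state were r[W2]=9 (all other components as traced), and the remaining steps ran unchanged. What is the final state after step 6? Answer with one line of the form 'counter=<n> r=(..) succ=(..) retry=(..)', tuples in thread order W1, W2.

state after step 5 := counter=8 r=(6,9) succ=(1,1) retry=(0,0)
step 6 (W2 CAS): counter=8 r=(6,9) succ=(1,1) retry=(0,1)

counter=8 r=(6,9) succ=(1,1) retry=(0,1)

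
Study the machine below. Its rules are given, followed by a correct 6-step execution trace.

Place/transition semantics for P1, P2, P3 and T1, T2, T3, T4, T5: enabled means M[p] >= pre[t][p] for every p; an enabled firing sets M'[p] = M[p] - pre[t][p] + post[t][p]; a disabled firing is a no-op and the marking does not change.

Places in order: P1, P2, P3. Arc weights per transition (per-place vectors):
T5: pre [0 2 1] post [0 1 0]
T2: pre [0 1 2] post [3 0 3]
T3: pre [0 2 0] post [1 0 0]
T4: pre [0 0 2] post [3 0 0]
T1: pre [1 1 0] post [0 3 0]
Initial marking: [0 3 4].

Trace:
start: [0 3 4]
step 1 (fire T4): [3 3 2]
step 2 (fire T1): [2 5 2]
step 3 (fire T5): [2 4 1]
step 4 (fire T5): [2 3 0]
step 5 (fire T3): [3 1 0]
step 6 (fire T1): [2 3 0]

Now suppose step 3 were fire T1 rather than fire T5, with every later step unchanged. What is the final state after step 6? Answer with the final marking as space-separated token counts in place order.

1 6 1

(re-executing from step 3 with the substitution; state before step 3: [2 5 2])
step 3 (fire T1): [1 7 2]
step 4 (fire T5): [1 6 1]
step 5 (fire T3): [2 4 1]
step 6 (fire T1): [1 6 1]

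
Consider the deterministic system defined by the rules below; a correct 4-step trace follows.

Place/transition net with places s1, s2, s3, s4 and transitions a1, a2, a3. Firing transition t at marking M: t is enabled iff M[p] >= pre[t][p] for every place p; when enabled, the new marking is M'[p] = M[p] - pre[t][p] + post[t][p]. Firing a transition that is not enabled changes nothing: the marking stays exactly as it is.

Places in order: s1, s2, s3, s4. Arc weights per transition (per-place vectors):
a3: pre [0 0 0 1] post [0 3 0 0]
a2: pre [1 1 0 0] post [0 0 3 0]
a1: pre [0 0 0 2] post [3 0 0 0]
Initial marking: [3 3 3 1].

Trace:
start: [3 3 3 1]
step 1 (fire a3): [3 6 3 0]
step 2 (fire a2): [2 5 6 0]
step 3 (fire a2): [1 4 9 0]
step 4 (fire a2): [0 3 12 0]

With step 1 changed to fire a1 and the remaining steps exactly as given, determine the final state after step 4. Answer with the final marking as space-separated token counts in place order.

0 0 12 1

(re-executing from step 1 with the substitution; state before step 1: [3 3 3 1])
step 1 (fire a1): [3 3 3 1]
step 2 (fire a2): [2 2 6 1]
step 3 (fire a2): [1 1 9 1]
step 4 (fire a2): [0 0 12 1]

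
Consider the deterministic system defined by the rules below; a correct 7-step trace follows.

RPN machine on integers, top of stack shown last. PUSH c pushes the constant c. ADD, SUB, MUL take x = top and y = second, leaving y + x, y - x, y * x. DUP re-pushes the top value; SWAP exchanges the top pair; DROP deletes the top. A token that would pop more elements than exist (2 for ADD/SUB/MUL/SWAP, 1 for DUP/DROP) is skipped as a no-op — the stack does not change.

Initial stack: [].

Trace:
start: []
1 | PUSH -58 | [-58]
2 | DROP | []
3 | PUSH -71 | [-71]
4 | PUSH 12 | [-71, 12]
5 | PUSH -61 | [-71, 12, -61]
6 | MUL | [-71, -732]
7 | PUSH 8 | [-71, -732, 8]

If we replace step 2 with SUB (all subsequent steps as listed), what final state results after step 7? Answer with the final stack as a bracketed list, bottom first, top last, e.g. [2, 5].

(re-executing from step 2 with the substitution; state before step 2: [-58])
2 | SUB | [-58]
3 | PUSH -71 | [-58, -71]
4 | PUSH 12 | [-58, -71, 12]
5 | PUSH -61 | [-58, -71, 12, -61]
6 | MUL | [-58, -71, -732]
7 | PUSH 8 | [-58, -71, -732, 8]

[-58, -71, -732, 8]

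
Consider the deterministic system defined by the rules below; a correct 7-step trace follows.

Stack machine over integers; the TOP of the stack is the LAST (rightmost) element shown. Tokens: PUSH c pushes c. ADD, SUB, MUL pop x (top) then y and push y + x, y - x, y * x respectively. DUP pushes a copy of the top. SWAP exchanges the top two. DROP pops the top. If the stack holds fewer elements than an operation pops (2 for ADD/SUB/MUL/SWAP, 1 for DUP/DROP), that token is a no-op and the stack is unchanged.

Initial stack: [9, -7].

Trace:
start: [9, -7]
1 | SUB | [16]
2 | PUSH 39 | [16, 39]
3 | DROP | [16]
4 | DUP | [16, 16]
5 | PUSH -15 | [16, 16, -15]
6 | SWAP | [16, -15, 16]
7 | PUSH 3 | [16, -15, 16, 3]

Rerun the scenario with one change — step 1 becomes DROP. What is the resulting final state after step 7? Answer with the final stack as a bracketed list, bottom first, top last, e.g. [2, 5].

(re-executing from step 1 with the substitution; state before step 1: [9, -7])
1 | DROP | [9]
2 | PUSH 39 | [9, 39]
3 | DROP | [9]
4 | DUP | [9, 9]
5 | PUSH -15 | [9, 9, -15]
6 | SWAP | [9, -15, 9]
7 | PUSH 3 | [9, -15, 9, 3]

[9, -15, 9, 3]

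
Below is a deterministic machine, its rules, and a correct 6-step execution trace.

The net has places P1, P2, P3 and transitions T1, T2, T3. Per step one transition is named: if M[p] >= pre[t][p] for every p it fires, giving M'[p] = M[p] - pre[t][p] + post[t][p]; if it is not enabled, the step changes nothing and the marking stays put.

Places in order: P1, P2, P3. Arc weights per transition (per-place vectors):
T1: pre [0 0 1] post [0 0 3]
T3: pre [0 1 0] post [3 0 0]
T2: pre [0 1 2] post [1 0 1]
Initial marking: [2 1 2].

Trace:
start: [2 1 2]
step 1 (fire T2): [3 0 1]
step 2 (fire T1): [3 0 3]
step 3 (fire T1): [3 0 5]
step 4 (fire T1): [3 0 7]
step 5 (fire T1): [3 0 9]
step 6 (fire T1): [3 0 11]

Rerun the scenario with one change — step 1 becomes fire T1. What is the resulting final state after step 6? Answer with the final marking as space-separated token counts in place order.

2 1 14

(re-executing from step 1 with the substitution; state before step 1: [2 1 2])
step 1 (fire T1): [2 1 4]
step 2 (fire T1): [2 1 6]
step 3 (fire T1): [2 1 8]
step 4 (fire T1): [2 1 10]
step 5 (fire T1): [2 1 12]
step 6 (fire T1): [2 1 14]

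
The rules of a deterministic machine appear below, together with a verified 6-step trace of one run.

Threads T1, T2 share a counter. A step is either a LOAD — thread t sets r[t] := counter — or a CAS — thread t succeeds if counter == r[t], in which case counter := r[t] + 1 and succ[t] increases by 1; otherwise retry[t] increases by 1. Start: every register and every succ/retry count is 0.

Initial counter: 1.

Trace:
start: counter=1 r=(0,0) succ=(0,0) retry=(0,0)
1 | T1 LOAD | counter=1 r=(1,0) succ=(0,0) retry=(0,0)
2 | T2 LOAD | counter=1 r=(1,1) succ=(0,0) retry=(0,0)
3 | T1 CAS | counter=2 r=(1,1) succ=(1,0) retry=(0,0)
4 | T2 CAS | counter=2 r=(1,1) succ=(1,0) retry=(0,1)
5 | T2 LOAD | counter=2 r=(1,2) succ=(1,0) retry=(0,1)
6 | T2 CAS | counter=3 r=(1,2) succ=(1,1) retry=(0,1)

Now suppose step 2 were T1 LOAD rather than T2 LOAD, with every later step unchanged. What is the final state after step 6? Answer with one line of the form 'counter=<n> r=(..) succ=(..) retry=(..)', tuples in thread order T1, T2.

(re-executing from step 2 with the substitution; state before step 2: counter=1 r=(1,0) succ=(0,0) retry=(0,0))
2 | T1 LOAD | counter=1 r=(1,0) succ=(0,0) retry=(0,0)
3 | T1 CAS | counter=2 r=(1,0) succ=(1,0) retry=(0,0)
4 | T2 CAS | counter=2 r=(1,0) succ=(1,0) retry=(0,1)
5 | T2 LOAD | counter=2 r=(1,2) succ=(1,0) retry=(0,1)
6 | T2 CAS | counter=3 r=(1,2) succ=(1,1) retry=(0,1)

counter=3 r=(1,2) succ=(1,1) retry=(0,1)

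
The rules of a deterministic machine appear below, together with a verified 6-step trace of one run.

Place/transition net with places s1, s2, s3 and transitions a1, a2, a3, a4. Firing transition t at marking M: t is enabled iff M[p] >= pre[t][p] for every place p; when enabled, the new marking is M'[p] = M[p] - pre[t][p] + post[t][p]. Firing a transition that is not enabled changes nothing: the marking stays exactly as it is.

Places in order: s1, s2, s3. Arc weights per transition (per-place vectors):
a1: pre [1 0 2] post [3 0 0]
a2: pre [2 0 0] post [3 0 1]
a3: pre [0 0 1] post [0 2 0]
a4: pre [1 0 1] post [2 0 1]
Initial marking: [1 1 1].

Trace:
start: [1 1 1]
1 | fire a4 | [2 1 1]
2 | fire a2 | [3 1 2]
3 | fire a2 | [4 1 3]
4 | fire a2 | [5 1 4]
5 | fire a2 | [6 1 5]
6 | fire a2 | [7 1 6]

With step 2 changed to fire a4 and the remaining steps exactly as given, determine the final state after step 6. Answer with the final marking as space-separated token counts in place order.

(re-executing from step 2 with the substitution; state before step 2: [2 1 1])
2 | fire a4 | [3 1 1]
3 | fire a2 | [4 1 2]
4 | fire a2 | [5 1 3]
5 | fire a2 | [6 1 4]
6 | fire a2 | [7 1 5]

7 1 5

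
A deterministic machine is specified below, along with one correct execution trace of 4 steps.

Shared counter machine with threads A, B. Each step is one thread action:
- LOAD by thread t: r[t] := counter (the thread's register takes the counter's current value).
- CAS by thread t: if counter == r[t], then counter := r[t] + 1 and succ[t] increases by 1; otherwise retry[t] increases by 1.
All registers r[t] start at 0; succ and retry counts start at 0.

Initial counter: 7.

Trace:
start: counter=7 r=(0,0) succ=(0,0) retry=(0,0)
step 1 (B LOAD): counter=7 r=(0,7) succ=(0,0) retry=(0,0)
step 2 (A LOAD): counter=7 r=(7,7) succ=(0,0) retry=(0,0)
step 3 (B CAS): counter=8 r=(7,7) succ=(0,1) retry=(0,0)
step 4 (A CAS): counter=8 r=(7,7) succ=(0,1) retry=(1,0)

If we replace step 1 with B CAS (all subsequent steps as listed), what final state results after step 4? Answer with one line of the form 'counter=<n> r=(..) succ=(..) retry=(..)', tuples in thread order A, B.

counter=8 r=(7,0) succ=(1,0) retry=(0,2)

(re-executing from step 1 with the substitution; state before step 1: counter=7 r=(0,0) succ=(0,0) retry=(0,0))
step 1 (B CAS): counter=7 r=(0,0) succ=(0,0) retry=(0,1)
step 2 (A LOAD): counter=7 r=(7,0) succ=(0,0) retry=(0,1)
step 3 (B CAS): counter=7 r=(7,0) succ=(0,0) retry=(0,2)
step 4 (A CAS): counter=8 r=(7,0) succ=(1,0) retry=(0,2)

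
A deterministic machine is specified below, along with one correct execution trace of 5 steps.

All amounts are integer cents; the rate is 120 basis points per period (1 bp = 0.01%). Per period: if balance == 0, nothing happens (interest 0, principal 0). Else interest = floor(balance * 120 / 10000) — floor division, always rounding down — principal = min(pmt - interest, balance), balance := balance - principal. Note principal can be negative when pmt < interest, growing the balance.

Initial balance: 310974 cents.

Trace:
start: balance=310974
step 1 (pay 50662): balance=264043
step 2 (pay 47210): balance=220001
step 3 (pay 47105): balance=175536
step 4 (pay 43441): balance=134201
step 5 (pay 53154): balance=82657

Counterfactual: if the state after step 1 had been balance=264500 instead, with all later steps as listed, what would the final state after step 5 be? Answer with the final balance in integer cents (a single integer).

state after step 1 := balance=264500
step 2 (pay 47210): balance=220464
step 3 (pay 47105): balance=176004
step 4 (pay 43441): balance=134675
step 5 (pay 53154): balance=83137

83137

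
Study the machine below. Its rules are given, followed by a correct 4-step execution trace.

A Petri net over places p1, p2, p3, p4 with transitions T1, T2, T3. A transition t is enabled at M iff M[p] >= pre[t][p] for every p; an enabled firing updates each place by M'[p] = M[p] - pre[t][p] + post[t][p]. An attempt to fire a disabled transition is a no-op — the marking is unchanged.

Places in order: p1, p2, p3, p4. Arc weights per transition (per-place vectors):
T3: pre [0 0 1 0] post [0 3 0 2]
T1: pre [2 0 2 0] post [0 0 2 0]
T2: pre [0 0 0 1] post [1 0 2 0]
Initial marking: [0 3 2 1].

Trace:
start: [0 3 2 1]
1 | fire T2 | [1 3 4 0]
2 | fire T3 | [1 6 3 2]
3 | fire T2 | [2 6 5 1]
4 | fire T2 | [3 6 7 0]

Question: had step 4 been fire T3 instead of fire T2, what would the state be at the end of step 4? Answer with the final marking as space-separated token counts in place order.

(re-executing from step 4 with the substitution; state before step 4: [2 6 5 1])
4 | fire T3 | [2 9 4 3]

2 9 4 3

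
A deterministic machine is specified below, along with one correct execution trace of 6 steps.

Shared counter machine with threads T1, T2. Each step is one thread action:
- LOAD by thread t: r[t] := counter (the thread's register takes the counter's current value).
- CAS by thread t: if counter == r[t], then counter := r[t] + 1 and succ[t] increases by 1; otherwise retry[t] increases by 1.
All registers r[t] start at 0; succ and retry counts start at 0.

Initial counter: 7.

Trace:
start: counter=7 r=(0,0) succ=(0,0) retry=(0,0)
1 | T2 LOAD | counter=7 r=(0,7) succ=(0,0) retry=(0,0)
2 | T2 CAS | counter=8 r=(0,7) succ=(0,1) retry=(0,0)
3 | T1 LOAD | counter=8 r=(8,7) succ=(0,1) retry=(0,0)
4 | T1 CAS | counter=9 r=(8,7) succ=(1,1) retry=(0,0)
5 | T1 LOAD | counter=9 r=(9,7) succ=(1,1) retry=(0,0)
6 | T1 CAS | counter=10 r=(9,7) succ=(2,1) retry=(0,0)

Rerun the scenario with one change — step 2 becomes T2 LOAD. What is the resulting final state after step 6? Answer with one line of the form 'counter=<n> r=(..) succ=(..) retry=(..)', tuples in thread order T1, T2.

counter=9 r=(8,7) succ=(2,0) retry=(0,0)

(re-executing from step 2 with the substitution; state before step 2: counter=7 r=(0,7) succ=(0,0) retry=(0,0))
2 | T2 LOAD | counter=7 r=(0,7) succ=(0,0) retry=(0,0)
3 | T1 LOAD | counter=7 r=(7,7) succ=(0,0) retry=(0,0)
4 | T1 CAS | counter=8 r=(7,7) succ=(1,0) retry=(0,0)
5 | T1 LOAD | counter=8 r=(8,7) succ=(1,0) retry=(0,0)
6 | T1 CAS | counter=9 r=(8,7) succ=(2,0) retry=(0,0)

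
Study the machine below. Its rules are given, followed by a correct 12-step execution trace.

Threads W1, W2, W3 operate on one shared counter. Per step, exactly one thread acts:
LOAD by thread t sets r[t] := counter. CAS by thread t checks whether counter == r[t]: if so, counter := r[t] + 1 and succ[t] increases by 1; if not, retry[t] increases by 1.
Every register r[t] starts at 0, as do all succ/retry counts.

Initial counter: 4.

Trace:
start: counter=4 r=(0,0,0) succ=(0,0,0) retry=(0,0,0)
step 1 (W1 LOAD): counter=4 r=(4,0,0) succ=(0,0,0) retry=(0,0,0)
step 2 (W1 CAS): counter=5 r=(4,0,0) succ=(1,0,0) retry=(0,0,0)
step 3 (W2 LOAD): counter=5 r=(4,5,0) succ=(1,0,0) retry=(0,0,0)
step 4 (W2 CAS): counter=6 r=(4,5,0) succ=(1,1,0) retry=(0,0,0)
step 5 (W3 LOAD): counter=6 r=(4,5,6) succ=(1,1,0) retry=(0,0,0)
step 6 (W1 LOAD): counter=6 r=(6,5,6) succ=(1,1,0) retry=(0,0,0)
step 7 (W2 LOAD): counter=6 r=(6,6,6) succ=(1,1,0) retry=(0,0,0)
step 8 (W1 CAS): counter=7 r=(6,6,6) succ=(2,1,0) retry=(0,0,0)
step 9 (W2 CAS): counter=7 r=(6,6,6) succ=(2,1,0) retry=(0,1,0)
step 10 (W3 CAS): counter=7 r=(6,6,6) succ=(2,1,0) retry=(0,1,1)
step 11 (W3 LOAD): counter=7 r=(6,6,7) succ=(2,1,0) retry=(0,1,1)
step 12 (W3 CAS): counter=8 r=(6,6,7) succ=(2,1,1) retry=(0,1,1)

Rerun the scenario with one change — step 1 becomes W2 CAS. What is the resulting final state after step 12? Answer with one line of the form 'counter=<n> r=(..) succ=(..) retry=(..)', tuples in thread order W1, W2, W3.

counter=7 r=(5,5,6) succ=(1,1,1) retry=(1,2,1)

(re-executing from step 1 with the substitution; state before step 1: counter=4 r=(0,0,0) succ=(0,0,0) retry=(0,0,0))
step 1 (W2 CAS): counter=4 r=(0,0,0) succ=(0,0,0) retry=(0,1,0)
step 2 (W1 CAS): counter=4 r=(0,0,0) succ=(0,0,0) retry=(1,1,0)
step 3 (W2 LOAD): counter=4 r=(0,4,0) succ=(0,0,0) retry=(1,1,0)
step 4 (W2 CAS): counter=5 r=(0,4,0) succ=(0,1,0) retry=(1,1,0)
step 5 (W3 LOAD): counter=5 r=(0,4,5) succ=(0,1,0) retry=(1,1,0)
step 6 (W1 LOAD): counter=5 r=(5,4,5) succ=(0,1,0) retry=(1,1,0)
step 7 (W2 LOAD): counter=5 r=(5,5,5) succ=(0,1,0) retry=(1,1,0)
step 8 (W1 CAS): counter=6 r=(5,5,5) succ=(1,1,0) retry=(1,1,0)
step 9 (W2 CAS): counter=6 r=(5,5,5) succ=(1,1,0) retry=(1,2,0)
step 10 (W3 CAS): counter=6 r=(5,5,5) succ=(1,1,0) retry=(1,2,1)
step 11 (W3 LOAD): counter=6 r=(5,5,6) succ=(1,1,0) retry=(1,2,1)
step 12 (W3 CAS): counter=7 r=(5,5,6) succ=(1,1,1) retry=(1,2,1)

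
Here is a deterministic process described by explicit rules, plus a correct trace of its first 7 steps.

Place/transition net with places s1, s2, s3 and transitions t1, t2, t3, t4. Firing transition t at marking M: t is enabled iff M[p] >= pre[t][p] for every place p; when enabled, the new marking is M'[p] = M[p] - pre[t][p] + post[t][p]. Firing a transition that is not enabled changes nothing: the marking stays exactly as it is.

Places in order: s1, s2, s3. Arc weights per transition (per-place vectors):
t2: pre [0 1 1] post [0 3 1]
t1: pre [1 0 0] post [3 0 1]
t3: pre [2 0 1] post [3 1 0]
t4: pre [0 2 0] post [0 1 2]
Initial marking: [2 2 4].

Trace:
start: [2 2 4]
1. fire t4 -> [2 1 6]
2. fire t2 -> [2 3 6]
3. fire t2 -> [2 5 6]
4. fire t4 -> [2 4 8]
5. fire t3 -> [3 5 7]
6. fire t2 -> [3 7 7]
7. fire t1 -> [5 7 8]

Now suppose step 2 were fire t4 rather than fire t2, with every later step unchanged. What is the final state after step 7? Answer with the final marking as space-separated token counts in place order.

(re-executing from step 2 with the substitution; state before step 2: [2 1 6])
2. fire t4 -> [2 1 6]
3. fire t2 -> [2 3 6]
4. fire t4 -> [2 2 8]
5. fire t3 -> [3 3 7]
6. fire t2 -> [3 5 7]
7. fire t1 -> [5 5 8]

5 5 8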